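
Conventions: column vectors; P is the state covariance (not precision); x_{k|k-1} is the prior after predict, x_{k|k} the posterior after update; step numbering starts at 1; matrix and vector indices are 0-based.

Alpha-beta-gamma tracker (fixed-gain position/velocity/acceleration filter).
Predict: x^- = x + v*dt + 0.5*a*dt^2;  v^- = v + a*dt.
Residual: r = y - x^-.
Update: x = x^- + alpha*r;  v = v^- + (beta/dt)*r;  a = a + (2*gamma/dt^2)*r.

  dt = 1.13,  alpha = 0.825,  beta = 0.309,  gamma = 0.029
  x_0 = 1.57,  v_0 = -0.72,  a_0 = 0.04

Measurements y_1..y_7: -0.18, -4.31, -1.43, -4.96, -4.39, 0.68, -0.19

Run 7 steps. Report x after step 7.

step 1: x_pred=0.7819  r=-0.9619  x^+=-0.0117  v^+=-0.9378  a^+=-0.0037
step 2: x_pred=-1.0738  r=-3.2362  x^+=-3.7437  v^+=-1.8270  a^+=-0.1507
step 3: x_pred=-5.9043  r=4.4743  x^+=-2.2130  v^+=-0.7737  a^+=0.0525
step 4: x_pred=-3.0538  r=-1.9062  x^+=-4.6264  v^+=-1.2356  a^+=-0.0340
step 5: x_pred=-6.0444  r=1.6544  x^+=-4.6795  v^+=-0.8217  a^+=0.0411
step 6: x_pred=-5.5818  r=6.2618  x^+=-0.4158  v^+=0.9371  a^+=0.3255
step 7: x_pred=0.8509  r=-1.0409  x^+=-0.0078  v^+=1.0203  a^+=0.2783

x_post = -0.0078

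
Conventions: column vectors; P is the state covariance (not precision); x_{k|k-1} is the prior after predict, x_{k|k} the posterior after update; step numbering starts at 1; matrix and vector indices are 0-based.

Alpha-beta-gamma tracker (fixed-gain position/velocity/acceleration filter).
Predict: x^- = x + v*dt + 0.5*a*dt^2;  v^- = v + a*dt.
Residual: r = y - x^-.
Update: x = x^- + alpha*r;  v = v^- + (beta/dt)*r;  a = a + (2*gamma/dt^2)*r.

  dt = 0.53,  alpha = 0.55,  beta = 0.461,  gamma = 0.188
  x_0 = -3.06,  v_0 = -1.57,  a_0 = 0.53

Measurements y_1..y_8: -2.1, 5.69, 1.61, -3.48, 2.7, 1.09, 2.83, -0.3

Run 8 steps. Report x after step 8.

x_post = -1.3661

step 1: x_pred=-3.8177  r=1.7177  x^+=-2.8729  v^+=0.2049  a^+=2.8292
step 2: x_pred=-2.3670  r=8.0570  x^+=2.0644  v^+=8.7125  a^+=13.6139
step 3: x_pred=8.5940  r=-6.9840  x^+=4.7528  v^+=9.8530  a^+=4.2654
step 4: x_pred=10.5740  r=-14.0540  x^+=2.8443  v^+=-0.1107  a^+=-14.5467
step 5: x_pred=0.7426  r=1.9574  x^+=1.8192  v^+=-6.1178  a^+=-11.9265
step 6: x_pred=-3.0984  r=4.1884  x^+=-0.7948  v^+=-8.7958  a^+=-6.3202
step 7: x_pred=-6.3442  r=9.1742  x^+=-1.2984  v^+=-4.1657  a^+=5.9600
step 8: x_pred=-2.6691  r=2.3691  x^+=-1.3661  v^+=1.0538  a^+=9.1311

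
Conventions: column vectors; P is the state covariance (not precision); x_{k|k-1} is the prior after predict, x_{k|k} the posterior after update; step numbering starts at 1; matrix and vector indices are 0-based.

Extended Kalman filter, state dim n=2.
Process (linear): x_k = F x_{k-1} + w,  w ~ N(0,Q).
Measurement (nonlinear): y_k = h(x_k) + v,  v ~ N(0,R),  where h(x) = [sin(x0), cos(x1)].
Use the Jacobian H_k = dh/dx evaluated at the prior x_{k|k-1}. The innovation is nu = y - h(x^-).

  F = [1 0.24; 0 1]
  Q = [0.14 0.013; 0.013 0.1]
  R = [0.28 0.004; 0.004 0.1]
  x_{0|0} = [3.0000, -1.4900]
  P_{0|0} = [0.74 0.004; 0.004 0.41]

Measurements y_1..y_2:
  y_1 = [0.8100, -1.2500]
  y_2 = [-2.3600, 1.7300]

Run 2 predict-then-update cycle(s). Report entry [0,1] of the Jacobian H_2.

H_jac[0,1] = 0.0000

step 1: x^-=[2.6424, -1.4900]  P^-=[0.9055 0.1154; 0.1154 0.5100]  H_jac=[-0.8780 0.0000; 0.0000 0.9967]  S=[0.9780 -0.0970; -0.0970 0.6067]  K=[-0.8069 0.0606; -0.0208 0.8346]  nu=[0.3313, -1.3307]  x^+=[2.2944, -2.6075]  P^+=[0.2571 0.0028; 0.0028 0.0836]
step 2: x^-=[1.6687, -2.6075]  P^-=[0.4032 0.0359; 0.0359 0.1836]  H_jac=[-0.0977 0.0000; 0.0000 0.5091]  S=[0.2838 0.0022; 0.0022 0.1476]  K=[-0.1398 0.1260; -0.0173 0.6337]  nu=[-3.3552, 2.5907]  x^+=[2.4640, -0.9077]  P^+=[0.3954 0.0236; 0.0236 0.1243]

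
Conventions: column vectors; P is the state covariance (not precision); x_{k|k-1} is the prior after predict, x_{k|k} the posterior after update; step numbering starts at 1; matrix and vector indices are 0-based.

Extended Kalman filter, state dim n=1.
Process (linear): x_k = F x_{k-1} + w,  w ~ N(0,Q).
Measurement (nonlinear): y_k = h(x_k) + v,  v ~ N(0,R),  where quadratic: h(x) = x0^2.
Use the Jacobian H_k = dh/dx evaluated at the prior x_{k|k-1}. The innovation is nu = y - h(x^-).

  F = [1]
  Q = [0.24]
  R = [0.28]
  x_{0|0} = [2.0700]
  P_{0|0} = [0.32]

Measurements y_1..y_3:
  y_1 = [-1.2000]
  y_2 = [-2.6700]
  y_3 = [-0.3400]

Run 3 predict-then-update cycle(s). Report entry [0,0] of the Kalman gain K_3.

step 1: x^-=[2.0700]  P^-=[0.5600]  H_jac=[4.1400]  S=[9.8782]  K=[0.2347]  nu=[-5.4849]  x^+=[0.7827]  P^+=[0.0159]
step 2: x^-=[0.7827]  P^-=[0.2559]  H_jac=[1.5654]  S=[0.9070]  K=[0.4416]  nu=[-3.2826]  x^+=[-0.6669]  P^+=[0.0790]
step 3: x^-=[-0.6669]  P^-=[0.3190]  H_jac=[-1.3339]  S=[0.8475]  K=[-0.5020]  nu=[-0.7848]  x^+=[-0.2729]  P^+=[0.1054]

K[0,0] = -0.5020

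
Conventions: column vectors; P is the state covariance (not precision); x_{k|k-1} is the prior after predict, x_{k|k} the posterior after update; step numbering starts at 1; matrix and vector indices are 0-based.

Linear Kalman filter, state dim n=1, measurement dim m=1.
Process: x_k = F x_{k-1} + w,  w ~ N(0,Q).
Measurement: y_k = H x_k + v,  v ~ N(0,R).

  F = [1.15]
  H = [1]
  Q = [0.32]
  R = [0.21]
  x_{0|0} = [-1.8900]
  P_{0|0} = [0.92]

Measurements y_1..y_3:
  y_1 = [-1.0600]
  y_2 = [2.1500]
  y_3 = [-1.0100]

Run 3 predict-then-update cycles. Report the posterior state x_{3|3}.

step 1: x^-=[-2.1735]  P^-=[1.5367]  S=[1.7467]  K=[0.8798]  nu=[1.1135]  x^+=[-1.1939]  P^+=[0.1848]
step 2: x^-=[-1.3730]  P^-=[0.5643]  S=[0.7743]  K=[0.7288]  nu=[3.5230]  x^+=[1.1946]  P^+=[0.1530]
step 3: x^-=[1.3738]  P^-=[0.5224]  S=[0.7324]  K=[0.7133]  nu=[-2.3838]  x^+=[-0.3265]  P^+=[0.1498]

x_post = [-0.3265]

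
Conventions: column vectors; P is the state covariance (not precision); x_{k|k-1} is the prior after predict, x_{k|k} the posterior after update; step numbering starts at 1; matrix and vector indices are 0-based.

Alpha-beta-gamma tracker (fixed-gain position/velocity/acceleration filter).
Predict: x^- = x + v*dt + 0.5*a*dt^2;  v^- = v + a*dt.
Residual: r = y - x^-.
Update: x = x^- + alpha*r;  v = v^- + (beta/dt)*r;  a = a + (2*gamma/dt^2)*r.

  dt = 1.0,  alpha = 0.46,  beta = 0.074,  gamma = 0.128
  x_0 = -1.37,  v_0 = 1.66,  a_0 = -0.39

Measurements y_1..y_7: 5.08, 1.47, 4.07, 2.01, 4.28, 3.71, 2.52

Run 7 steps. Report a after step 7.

step 1: x_pred=0.0950  r=4.9850  x^+=2.3881  v^+=1.6389  a^+=0.8862
step 2: x_pred=4.4701  r=-3.0001  x^+=3.0900  v^+=2.3030  a^+=0.1181
step 3: x_pred=5.4522  r=-1.3822  x^+=4.8164  v^+=2.3189  a^+=-0.2357
step 4: x_pred=7.0174  r=-5.0074  x^+=4.7140  v^+=1.7127  a^+=-1.5176
step 5: x_pred=5.6679  r=-1.3879  x^+=5.0295  v^+=0.0924  a^+=-1.8729
step 6: x_pred=4.1854  r=-0.4754  x^+=3.9667  v^+=-1.8157  a^+=-1.9946
step 7: x_pred=1.1537  r=1.3663  x^+=1.7822  v^+=-3.7092  a^+=-1.6448

a_post = -1.6448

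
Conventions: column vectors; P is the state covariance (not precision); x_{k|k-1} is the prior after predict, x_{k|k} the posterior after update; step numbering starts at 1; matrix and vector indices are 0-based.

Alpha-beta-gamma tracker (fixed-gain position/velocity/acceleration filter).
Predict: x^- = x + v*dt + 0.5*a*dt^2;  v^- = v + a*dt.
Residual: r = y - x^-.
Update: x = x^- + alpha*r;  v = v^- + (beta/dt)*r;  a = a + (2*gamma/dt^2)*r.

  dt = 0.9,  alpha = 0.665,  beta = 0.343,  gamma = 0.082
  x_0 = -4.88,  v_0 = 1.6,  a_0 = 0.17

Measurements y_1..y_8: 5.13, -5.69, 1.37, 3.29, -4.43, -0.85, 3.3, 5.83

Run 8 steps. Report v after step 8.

v_post = 1.8104

step 1: x_pred=-3.3711  r=8.5011  x^+=2.2821  v^+=4.9929  a^+=1.8912
step 2: x_pred=7.5417  r=-13.2317  x^+=-1.2574  v^+=1.6523  a^+=-0.7878
step 3: x_pred=-0.0894  r=1.4594  x^+=0.8811  v^+=1.4994  a^+=-0.4923
step 4: x_pred=2.0312  r=1.2588  x^+=2.8683  v^+=1.5361  a^+=-0.2374
step 5: x_pred=4.1547  r=-8.5847  x^+=-1.5541  v^+=-1.9493  a^+=-1.9756
step 6: x_pred=-4.1086  r=3.2586  x^+=-1.9416  v^+=-2.4854  a^+=-1.3158
step 7: x_pred=-4.7114  r=8.0114  x^+=0.6162  v^+=-0.6164  a^+=0.3063
step 8: x_pred=0.1855  r=5.6445  x^+=3.9391  v^+=1.8104  a^+=1.4491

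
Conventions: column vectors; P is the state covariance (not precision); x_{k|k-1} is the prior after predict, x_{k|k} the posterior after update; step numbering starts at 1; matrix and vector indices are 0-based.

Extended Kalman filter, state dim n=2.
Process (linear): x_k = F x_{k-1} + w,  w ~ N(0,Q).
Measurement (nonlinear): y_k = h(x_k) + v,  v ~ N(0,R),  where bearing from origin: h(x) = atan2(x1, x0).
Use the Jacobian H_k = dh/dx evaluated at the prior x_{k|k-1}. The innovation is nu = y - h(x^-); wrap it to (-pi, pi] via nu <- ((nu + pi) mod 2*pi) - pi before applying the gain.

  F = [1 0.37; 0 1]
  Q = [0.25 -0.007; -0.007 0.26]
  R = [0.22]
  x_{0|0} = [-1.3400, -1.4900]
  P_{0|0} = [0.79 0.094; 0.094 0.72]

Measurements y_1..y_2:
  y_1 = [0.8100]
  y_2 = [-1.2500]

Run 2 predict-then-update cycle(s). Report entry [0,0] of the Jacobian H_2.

step 1: x^-=[-1.8913, -1.4900]  P^-=[1.2081 0.3534; 0.3534 0.9800]  H_jac=[0.2570 -0.3262]  S=[0.3449]  K=[0.5661; -0.6637]  nu=[-2.9989]  x^+=[-3.5890, 0.5005]  P^+=[1.0976 0.4830; 0.4830 0.8281]
step 2: x^-=[-3.4038, 0.5005]  P^-=[1.8184 0.7824; 0.7824 1.0881]  H_jac=[-0.0423 -0.2876]  S=[0.3323]  K=[-0.9085; -1.0413]  nu=[2.0376]  x^+=[-5.2550, -1.6213]  P^+=[1.5441 0.4680; 0.4680 0.7278]

H_jac[0,0] = -0.0423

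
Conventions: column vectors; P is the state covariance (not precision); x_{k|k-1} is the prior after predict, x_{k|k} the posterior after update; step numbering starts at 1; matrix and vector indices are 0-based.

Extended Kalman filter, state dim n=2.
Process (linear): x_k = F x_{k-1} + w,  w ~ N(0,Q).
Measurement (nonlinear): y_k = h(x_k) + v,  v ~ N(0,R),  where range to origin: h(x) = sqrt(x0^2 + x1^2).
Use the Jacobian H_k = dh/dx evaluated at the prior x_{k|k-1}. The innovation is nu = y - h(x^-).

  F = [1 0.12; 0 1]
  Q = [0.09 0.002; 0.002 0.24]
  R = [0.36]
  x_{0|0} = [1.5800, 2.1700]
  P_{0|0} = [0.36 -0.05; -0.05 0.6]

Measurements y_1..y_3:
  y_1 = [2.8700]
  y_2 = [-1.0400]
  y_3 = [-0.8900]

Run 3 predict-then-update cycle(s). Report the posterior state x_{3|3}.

x_post = [0.0338, 0.3454]

step 1: x^-=[1.8404, 2.1700]  P^-=[0.4466 0.0240; 0.0240 0.8400]  H_jac=[0.6468 0.7626]  S=[1.0591]  K=[0.2901; 0.6195]  nu=[0.0247]  x^+=[1.8476, 2.1853]  P^+=[0.3575 -0.1663; -0.1663 0.4335]
step 2: x^-=[2.1098, 2.1853]  P^-=[0.4139 -0.1123; -0.1123 0.6735]  H_jac=[0.6946 0.7194]  S=[0.7960]  K=[0.2596; 0.5107]  nu=[-4.0775]  x^+=[1.0511, 0.1028]  P^+=[0.3602 -0.2178; -0.2178 0.4659]
step 3: x^-=[1.0635, 0.1028]  P^-=[0.4046 -0.1599; -0.1599 0.7059]  H_jac=[0.9954 0.0963]  S=[0.7368]  K=[0.5257; -0.1239]  nu=[-1.9584]  x^+=[0.0338, 0.3454]  P^+=[0.2010 -0.1120; -0.1120 0.6946]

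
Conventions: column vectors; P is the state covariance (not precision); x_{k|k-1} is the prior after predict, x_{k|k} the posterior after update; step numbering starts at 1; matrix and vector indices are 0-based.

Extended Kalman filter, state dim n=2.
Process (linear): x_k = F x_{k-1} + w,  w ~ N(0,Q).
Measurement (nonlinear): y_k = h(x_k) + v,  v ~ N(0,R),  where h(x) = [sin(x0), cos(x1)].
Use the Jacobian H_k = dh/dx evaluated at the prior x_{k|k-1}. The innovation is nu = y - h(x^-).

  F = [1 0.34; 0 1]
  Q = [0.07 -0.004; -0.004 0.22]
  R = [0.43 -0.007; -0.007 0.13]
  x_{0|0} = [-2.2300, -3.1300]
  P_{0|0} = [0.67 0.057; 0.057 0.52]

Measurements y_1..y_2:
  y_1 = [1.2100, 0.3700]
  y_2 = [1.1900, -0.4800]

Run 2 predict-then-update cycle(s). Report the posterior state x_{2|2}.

x_post = [-5.1249, -3.5325]

step 1: x^-=[-3.2942, -3.1300]  P^-=[0.8389 0.2298; 0.2298 0.7400]  H_jac=[-0.9884 0.0000; 0.0000 0.0116]  S=[1.2495 -0.0096; -0.0096 0.1301]  K=[-0.6638 -0.0287; -0.1814 0.0525]  nu=[1.0580, 1.3699]  x^+=[-4.0358, -3.2500]  P^+=[0.2886 0.0793; 0.0793 0.6984]
step 2: x^-=[-5.1407, -3.2500]  P^-=[0.4932 0.3127; 0.3127 0.9184]  H_jac=[0.4154 0.0000; 0.0000 -0.1082]  S=[0.5151 -0.0210; -0.0210 0.1407]  K=[0.3903 -0.1819; 0.2247 -0.6721]  nu=[0.2804, 0.5141]  x^+=[-5.1249, -3.5325]  P^+=[0.4071 0.2440; 0.2440 0.8224]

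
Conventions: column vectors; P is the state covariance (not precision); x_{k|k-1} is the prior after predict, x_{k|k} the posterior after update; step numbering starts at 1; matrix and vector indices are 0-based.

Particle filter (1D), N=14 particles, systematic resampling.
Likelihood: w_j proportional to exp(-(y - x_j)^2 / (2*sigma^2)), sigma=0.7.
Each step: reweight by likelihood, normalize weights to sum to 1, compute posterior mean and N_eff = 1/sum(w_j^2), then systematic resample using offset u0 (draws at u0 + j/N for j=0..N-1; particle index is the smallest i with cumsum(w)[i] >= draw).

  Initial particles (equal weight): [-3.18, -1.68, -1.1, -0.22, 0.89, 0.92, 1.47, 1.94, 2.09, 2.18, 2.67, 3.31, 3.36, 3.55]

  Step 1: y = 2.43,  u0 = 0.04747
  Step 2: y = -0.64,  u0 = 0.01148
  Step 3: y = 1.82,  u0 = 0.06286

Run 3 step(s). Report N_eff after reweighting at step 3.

step 1: w=[0.0000, 0.0000, 0.0000, 0.0001, 0.0169, 0.0185, 0.0740, 0.1484, 0.1685, 0.1778, 0.1787, 0.0860, 0.0784, 0.0527]  mean=2.3808  Neff=7.3325  idx=[6, 7, 7, 8, 8, 8, 9, 9, 10, 10, 10, 11, 12, 13]
step 2: w=[0.7085, 0.0747, 0.0747, 0.0332, 0.0332, 0.0332, 0.0199, 0.0199, 0.0009, 0.0009, 0.0009, 0.0000, 0.0000, 0.0000]  mean=1.6336  Neff=1.9335  idx=[0, 0, 0, 0, 0, 0, 0, 0, 0, 0, 1, 2, 3, 5]
step 3: w=[0.0697, 0.0697, 0.0697, 0.0697, 0.0697, 0.0697, 0.0697, 0.0697, 0.0697, 0.0697, 0.0779, 0.0779, 0.0734, 0.0734]  mean=1.6342  Neff=13.9767  idx=[0, 1, 2, 3, 4, 6, 7, 8, 9, 10, 11, 11, 12, 13]

N_eff = 13.9767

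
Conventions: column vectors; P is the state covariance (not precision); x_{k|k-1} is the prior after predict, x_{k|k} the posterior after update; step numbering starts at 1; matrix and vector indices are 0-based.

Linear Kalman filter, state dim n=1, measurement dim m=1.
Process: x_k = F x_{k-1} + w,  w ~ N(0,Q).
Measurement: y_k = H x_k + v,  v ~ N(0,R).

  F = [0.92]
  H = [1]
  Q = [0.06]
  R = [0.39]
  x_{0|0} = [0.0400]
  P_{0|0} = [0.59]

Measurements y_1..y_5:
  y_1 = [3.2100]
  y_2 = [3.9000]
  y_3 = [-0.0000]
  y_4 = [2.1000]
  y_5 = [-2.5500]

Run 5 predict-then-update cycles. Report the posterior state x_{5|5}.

step 1: x^-=[0.0368]  P^-=[0.5594]  S=[0.9494]  K=[0.5892]  nu=[3.1732]  x^+=[1.9065]  P^+=[0.2298]
step 2: x^-=[1.7539]  P^-=[0.2545]  S=[0.6445]  K=[0.3949]  nu=[2.1461]  x^+=[2.6014]  P^+=[0.1540]
step 3: x^-=[2.3933]  P^-=[0.1903]  S=[0.5803]  K=[0.3280]  nu=[-2.3933]  x^+=[1.6083]  P^+=[0.1279]
step 4: x^-=[1.4796]  P^-=[0.1683]  S=[0.5583]  K=[0.3014]  nu=[0.6204]  x^+=[1.6666]  P^+=[0.1175]
step 5: x^-=[1.5333]  P^-=[0.1595]  S=[0.5495]  K=[0.2903]  nu=[-4.0833]  x^+=[0.3481]  P^+=[0.1132]

x_post = [0.3481]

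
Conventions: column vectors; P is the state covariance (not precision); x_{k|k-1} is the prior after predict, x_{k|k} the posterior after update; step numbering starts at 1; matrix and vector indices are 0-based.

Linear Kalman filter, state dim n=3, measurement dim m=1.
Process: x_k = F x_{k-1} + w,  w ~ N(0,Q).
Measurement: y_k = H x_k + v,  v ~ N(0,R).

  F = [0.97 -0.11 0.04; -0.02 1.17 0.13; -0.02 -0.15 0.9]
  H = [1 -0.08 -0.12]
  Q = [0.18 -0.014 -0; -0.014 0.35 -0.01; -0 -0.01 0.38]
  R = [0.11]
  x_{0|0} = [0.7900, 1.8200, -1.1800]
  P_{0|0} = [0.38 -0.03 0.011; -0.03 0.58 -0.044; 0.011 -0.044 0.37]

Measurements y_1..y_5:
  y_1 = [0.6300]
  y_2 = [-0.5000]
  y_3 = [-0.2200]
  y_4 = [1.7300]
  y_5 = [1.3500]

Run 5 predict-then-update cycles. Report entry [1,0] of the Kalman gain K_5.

step 1: x^-=[0.5189, 1.9602, -1.3508]  P^-=[0.5528 -0.1283 0.0340; -0.1283 1.1383 -0.1134; 0.0340 -0.1134 0.7042]  S=[0.6904]  K=[0.8096; -0.2980; -0.0600]  nu=[0.1058]  x^+=[0.6046, 1.9287, -1.3571]  P^+=[0.1002 0.0383 0.0675; 0.0383 1.0770 -0.1258; 0.0675 -0.1258 0.7017]
step 2: x^-=[0.3200, 2.0680, -1.5228]  P^-=[0.2866 -0.1030 0.1077; -0.1030 1.7958 -0.2490; 0.1077 -0.2490 1.0044]  S=[0.4084]  K=[0.6903; -0.5307; 0.0174]  nu=[-0.8373]  x^+=[-0.2580, 2.5124, -1.5374]  P^+=[0.0920 0.0467 0.1028; 0.0467 1.6808 -0.2453; 0.1028 -0.2453 1.0043]
step 3: x^-=[-0.5881, 2.7448, -1.7554]  P^-=[0.2887 -0.1689 0.1708; -0.1689 2.5905 -0.4440; 0.1708 -0.4440 1.2941]  S=[0.4114]  K=[0.6847; -0.7848; 0.1241]  nu=[0.3771]  x^+=[-0.3299, 2.4489, -1.7086]  P^+=[0.0958 0.0522 0.1359; 0.0522 2.3371 -0.4039; 0.1359 -0.4039 1.2878]
step 4: x^-=[-0.6578, 2.6497, -1.8984]  P^-=[0.3034 -0.2467 0.2365; -0.2467 3.4451 -0.6908; 0.2365 -0.6908 1.5802]  S=[0.4277]  K=[0.6893; -1.0275; 0.2388]  nu=[2.3719]  x^+=[0.9771, 0.2126, -1.3320]  P^+=[0.1002 0.0562 0.1661; 0.0562 2.9936 -0.5858; 0.1661 -0.5858 1.5558]
step 5: x^-=[0.8712, 0.0561, -1.2502]  P^-=[0.3191 -0.3275 0.3018; -0.3275 4.2925 -0.9633; 0.3018 -0.9633 1.8601]  S=[0.4448]  K=[0.6948; -1.2483; 0.3499]  nu=[0.3333]  x^+=[1.1027, -0.3600, -1.1336]  P^+=[0.1043 0.0583 0.1937; 0.0583 3.5993 -0.7690; 0.1937 -0.7690 1.8057]

K[1,0] = -1.2483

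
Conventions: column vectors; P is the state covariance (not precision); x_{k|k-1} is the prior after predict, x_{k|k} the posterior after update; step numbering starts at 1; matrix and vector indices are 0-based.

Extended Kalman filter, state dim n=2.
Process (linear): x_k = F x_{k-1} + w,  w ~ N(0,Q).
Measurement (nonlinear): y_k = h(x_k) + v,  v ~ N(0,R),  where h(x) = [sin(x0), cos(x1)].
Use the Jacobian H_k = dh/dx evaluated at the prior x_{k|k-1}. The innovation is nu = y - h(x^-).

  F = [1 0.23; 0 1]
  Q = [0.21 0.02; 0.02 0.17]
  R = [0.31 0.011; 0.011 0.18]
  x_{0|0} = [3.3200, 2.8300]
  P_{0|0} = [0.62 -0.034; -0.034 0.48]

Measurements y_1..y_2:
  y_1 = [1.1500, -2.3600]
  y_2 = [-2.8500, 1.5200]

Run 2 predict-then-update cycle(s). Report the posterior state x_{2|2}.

step 1: x^-=[3.9709, 2.8300]  P^-=[0.8398 0.0964; 0.0964 0.6500]  H_jac=[-0.6754 0.0000; 0.0000 -0.3066]  S=[0.6931 0.0310; 0.0310 0.2411]  K=[-0.8176 -0.0176; -0.0573 -0.8192]  nu=[1.8875, -1.4082]  x^+=[2.4526, 3.8753]  P^+=[0.3755 0.0397; 0.0397 0.4830]
step 2: x^-=[3.3439, 3.8753]  P^-=[0.6293 0.1708; 0.1708 0.6530]  H_jac=[-0.9796 0.0000; 0.0000 0.6696]  S=[0.9139 -0.1010; -0.1010 0.4728]  K=[-0.6635 0.1001; -0.0828 0.9072]  nu=[-2.6491, 2.2627]  x^+=[5.3280, 6.1472]  P^+=[0.2088 0.0160; 0.0160 0.2425]

x_post = [5.3280, 6.1472]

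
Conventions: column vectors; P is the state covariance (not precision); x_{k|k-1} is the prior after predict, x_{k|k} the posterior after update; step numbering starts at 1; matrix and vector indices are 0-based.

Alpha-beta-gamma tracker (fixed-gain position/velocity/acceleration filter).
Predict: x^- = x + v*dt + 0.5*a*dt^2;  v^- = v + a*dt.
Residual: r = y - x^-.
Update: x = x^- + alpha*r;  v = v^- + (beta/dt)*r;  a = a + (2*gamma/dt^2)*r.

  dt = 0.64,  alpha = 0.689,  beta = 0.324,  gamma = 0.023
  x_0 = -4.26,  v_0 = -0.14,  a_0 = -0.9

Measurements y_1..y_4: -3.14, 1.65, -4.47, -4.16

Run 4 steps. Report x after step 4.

x_post = -3.9029

step 1: x_pred=-4.5339  r=1.3939  x^+=-3.5735  v^+=-0.0103  a^+=-0.7435
step 2: x_pred=-3.7324  r=5.3824  x^+=-0.0239  v^+=2.2387  a^+=-0.1390
step 3: x_pred=1.3804  r=-5.8504  x^+=-2.6505  v^+=-0.8120  a^+=-0.7960
step 4: x_pred=-3.3332  r=-0.8268  x^+=-3.9029  v^+=-1.7400  a^+=-0.8889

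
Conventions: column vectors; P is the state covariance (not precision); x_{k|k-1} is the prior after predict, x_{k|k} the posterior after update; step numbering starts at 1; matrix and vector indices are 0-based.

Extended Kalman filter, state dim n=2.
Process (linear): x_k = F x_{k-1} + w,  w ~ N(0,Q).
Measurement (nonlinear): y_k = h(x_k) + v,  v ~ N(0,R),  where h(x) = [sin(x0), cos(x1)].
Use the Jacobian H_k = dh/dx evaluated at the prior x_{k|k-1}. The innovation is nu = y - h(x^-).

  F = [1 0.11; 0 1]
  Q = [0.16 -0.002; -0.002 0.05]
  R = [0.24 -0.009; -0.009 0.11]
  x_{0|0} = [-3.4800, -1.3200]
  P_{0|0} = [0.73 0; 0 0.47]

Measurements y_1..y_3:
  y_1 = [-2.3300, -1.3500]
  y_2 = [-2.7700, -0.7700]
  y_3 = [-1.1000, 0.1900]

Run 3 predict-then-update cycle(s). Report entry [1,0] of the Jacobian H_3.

H_jac[1,0] = 0.0000

step 1: x^-=[-3.6252, -1.3200]  P^-=[0.8957 0.0497; 0.0497 0.5200]  H_jac=[-0.8853 0.0000; 0.0000 0.9687]  S=[0.9420 -0.0516; -0.0516 0.5980]  K=[-0.8413 0.0079; -0.0005 0.8424]  nu=[-2.7950, -1.5982]  x^+=[-1.2863, -2.6647]  P^+=[0.2282 0.0087; 0.0087 0.0957]
step 2: x^-=[-1.5794, -2.6647]  P^-=[0.3912 0.0172; 0.0172 0.1457]  H_jac=[-0.0086 0.0000; 0.0000 0.4590]  S=[0.2400 -0.0091; -0.0091 0.1407]  K=[-0.0119 0.0555; 0.0174 0.4763]  nu=[-1.7700, 0.1184]  x^+=[-1.5517, -2.6390]  P^+=[0.3907 0.0135; 0.0135 0.1138]
step 3: x^-=[-1.8420, -2.6390]  P^-=[0.5551 0.0240; 0.0240 0.1638]  H_jac=[-0.2679 0.0000; 0.0000 0.4817]  S=[0.2798 -0.0121; -0.0121 0.1480]  K=[-0.5299 0.0349; 0.0000 0.5331]  nu=[-0.1366, 1.0664]  x^+=[-1.7324, -2.0706]  P^+=[0.4759 0.0179; 0.0179 0.1217]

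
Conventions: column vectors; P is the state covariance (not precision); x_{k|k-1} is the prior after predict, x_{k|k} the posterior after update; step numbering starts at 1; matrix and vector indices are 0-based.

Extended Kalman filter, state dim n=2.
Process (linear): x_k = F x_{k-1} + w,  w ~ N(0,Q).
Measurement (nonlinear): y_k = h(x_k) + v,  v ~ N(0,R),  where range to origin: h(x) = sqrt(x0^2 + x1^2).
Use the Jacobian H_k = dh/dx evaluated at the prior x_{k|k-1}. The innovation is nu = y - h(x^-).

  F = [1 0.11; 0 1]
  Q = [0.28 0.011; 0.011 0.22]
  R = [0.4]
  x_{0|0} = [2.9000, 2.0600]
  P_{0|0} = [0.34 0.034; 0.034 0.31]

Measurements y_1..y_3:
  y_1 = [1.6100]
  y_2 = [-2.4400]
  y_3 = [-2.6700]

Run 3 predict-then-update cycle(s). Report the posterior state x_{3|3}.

x_post = [1.2307, 0.5927]

step 1: x^-=[3.1266, 2.0600]  P^-=[0.6312 0.0791; 0.0791 0.5300]  H_jac=[0.8350 0.5502]  S=[1.0733]  K=[0.5317; 0.3332]  nu=[-2.1342]  x^+=[1.9919, 1.3488]  P^+=[0.3278 -0.1111; -0.1111 0.4108]
step 2: x^-=[2.1403, 1.3488]  P^-=[0.5884 -0.0549; -0.0549 0.6308]  H_jac=[0.8460 0.5332]  S=[0.9510]  K=[0.4927; 0.3049]  nu=[-4.9698]  x^+=[-0.3083, -0.1663]  P^+=[0.3575 -0.1977; -0.1977 0.5424]
step 3: x^-=[-0.3266, -0.1663]  P^-=[0.6006 -0.1270; -0.1270 0.7624]  H_jac=[-0.8911 -0.4538]  S=[0.9312]  K=[-0.5129; -0.2500]  nu=[-3.0366]  x^+=[1.2307, 0.5927]  P^+=[0.3557 -0.2464; -0.2464 0.7042]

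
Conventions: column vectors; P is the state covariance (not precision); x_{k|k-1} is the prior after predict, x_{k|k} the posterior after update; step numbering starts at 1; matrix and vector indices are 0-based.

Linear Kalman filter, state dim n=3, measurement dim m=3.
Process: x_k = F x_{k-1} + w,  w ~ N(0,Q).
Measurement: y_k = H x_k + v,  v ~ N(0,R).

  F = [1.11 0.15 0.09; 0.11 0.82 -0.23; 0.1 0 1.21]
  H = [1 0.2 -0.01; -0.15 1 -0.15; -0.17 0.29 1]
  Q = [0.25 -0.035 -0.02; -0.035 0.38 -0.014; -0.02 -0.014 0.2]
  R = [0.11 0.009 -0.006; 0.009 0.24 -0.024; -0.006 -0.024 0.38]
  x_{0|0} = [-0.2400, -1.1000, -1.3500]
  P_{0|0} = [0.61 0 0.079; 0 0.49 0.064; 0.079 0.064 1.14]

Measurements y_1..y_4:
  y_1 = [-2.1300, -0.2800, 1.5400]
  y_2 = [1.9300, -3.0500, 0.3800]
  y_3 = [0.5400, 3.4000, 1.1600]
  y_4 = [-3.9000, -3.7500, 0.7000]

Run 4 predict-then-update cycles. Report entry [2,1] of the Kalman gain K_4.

K[2,1] = -0.2043

step 1: x^-=[-0.5529, -0.6179, -1.6575]  P^-=[1.0394 0.0593 0.2903; 0.0593 0.7490 -0.2524; 0.2903 -0.2524 1.8943]  S=[1.1984 0.0302 0.0980; 0.0302 1.1260 -0.3546; 0.0980 -0.3546 2.1164]  K=[0.8788 -0.1493 -0.0039; 0.1510 0.7157 0.0916; 0.1269 -0.2711 0.7859]  nu=[-1.4701, 0.0063, 3.2827]  x^+=[-1.8587, -0.5349, 0.7340]  P^+=[0.0977 -0.0107 0.0165; -0.0107 0.1644 -0.0328; 0.0165 -0.0328 0.3167]
step 2: x^-=[-2.0773, -0.8119, 0.7023]  P^-=[0.3754 -0.0247 0.0416; -0.0247 0.5181 -0.1327; 0.0416 -0.1327 0.6686]  S=[0.4961 0.0325 -0.0373; 0.0325 0.8306 -0.0913; -0.0373 -0.0913 1.0144]  K=[0.7540 -0.1360 -0.0135; 0.1252 0.6566 0.0852; 0.0765 -0.2254 0.5968]  nu=[4.1767, -2.4444, -0.4400]  x^+=[1.4101, -1.9314, 1.3099]  P^+=[0.0841 -0.0112 0.0112; -0.0112 0.1505 -0.0297; 0.0112 -0.0297 0.2422]
step 3: x^-=[1.3934, -1.7299, 1.7260]  P^-=[0.3567 -0.0255 0.0253; -0.0255 0.5037 -0.1097; 0.0253 -0.1097 0.5582]  S=[0.4766 0.0329 -0.0459; 0.0329 0.8059 -0.0552; -0.0459 -0.0552 0.9212]  K=[0.7448 -0.1344 -0.0174; 0.1237 0.6512 0.0894; 0.0633 -0.2091 0.5574]  nu=[-0.4902, 5.5978, 0.1725]  x^+=[0.2730, 1.8700, 0.6206]  P^+=[0.0832 -0.0112 0.0095; -0.0112 0.1494 -0.0276; 0.0095 -0.0276 0.2261]
step 4: x^-=[0.6394, 1.4207, 0.7783]  P^-=[0.3551 -0.0250 0.0216; -0.0250 0.5014 -0.1033; 0.0216 -0.1033 0.5342]  S=[0.4752 0.0335 -0.0478; 0.0335 0.8008 -0.0458; -0.0478 -0.0458 0.9018]  K=[0.7439 -0.1339 -0.0185; 0.1239 0.6501 0.0910; 0.0601 -0.2043 0.5478]  nu=[-4.8157, -4.9580, -0.3816]  x^+=[-2.2719, -2.4341, 1.2923]  P^+=[0.0831 -0.0112 0.0091; -0.0112 0.1492 -0.0269; 0.0091 -0.0269 0.2221]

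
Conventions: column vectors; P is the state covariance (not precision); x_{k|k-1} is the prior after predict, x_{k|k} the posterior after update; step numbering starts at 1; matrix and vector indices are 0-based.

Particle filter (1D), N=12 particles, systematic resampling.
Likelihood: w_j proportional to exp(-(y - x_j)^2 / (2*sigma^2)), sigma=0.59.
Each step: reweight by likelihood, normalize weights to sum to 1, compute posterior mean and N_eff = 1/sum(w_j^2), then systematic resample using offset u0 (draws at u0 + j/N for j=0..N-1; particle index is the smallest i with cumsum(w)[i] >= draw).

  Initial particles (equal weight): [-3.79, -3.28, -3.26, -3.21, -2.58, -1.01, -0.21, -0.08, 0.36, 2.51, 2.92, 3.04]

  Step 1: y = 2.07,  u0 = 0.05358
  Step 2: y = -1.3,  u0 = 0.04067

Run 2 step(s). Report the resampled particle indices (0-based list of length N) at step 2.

step 1: w=[0.0000, 0.0000, 0.0000, 0.0000, 0.0000, 0.0000, 0.0004, 0.0009, 0.0108, 0.5459, 0.2554, 0.1866]  mean=2.6868  Neff=2.5118  idx=[9, 9, 9, 9, 9, 9, 9, 10, 10, 10, 11, 11]
step 2: w=[0.1422, 0.1422, 0.1422, 0.1422, 0.1422, 0.1422, 0.1422, 0.0013, 0.0013, 0.0013, 0.0003, 0.0003]  mean=2.5119  Neff=7.0610  idx=[0, 0, 1, 2, 2, 3, 3, 4, 4, 5, 6, 6]

resampled_idx = [0, 0, 1, 2, 2, 3, 3, 4, 4, 5, 6, 6]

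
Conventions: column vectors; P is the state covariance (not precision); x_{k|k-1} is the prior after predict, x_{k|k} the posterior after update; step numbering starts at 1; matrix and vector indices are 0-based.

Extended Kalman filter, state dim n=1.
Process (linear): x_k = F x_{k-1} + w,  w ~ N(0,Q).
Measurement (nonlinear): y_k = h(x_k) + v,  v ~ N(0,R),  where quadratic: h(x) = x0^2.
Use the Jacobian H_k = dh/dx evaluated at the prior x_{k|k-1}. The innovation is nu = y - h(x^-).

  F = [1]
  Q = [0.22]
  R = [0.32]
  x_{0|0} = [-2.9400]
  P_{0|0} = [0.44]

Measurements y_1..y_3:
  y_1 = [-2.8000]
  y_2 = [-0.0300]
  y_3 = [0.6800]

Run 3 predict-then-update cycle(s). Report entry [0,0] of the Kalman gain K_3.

K[0,0] = -0.4600

step 1: x^-=[-2.9400]  P^-=[0.6600]  H_jac=[-5.8800]  S=[23.1391]  K=[-0.1677]  nu=[-11.4436]  x^+=[-1.0207]  P^+=[0.0091]
step 2: x^-=[-1.0207]  P^-=[0.2291]  H_jac=[-2.0414]  S=[1.2749]  K=[-0.3669]  nu=[-1.0719]  x^+=[-0.6275]  P^+=[0.0575]
step 3: x^-=[-0.6275]  P^-=[0.2775]  H_jac=[-1.2549]  S=[0.7570]  K=[-0.4600]  nu=[0.2863]  x^+=[-0.7592]  P^+=[0.1173]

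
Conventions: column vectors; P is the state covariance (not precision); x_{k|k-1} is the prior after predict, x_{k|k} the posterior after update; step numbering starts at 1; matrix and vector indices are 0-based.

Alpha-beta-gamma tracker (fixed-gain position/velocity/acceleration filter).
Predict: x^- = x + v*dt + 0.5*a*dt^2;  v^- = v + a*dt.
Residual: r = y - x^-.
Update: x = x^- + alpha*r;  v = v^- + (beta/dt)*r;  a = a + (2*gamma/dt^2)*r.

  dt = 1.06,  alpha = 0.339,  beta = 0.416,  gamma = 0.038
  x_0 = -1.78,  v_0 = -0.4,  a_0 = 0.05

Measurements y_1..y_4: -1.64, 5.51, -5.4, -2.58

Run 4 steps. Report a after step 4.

step 1: x_pred=-2.1759  r=0.5359  x^+=-1.9942  v^+=-0.1367  a^+=0.0862
step 2: x_pred=-2.0907  r=7.6007  x^+=0.4860  v^+=2.9376  a^+=0.6004
step 3: x_pred=3.9371  r=-9.3371  x^+=0.7719  v^+=-0.0904  a^+=-0.0312
step 4: x_pred=0.6585  r=-3.2385  x^+=-0.4393  v^+=-1.3944  a^+=-0.2503

a_post = -0.2503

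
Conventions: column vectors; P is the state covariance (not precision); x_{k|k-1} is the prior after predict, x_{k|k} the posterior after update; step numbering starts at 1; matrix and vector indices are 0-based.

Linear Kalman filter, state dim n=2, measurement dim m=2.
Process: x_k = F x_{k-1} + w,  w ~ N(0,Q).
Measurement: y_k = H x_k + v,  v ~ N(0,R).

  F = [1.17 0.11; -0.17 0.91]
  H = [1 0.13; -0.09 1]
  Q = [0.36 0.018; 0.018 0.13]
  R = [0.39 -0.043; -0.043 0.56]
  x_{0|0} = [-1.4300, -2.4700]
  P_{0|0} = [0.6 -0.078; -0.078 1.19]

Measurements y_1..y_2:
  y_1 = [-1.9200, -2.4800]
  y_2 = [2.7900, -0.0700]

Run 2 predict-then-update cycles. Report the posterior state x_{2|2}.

step 1: x^-=[-1.9448, -2.0046]  P^-=[1.1757 -0.0638; -0.0638 1.1569]  S=[1.5686 -0.0615; -0.0615 1.7379]  K=[0.7414 -0.0714; 0.0815 0.6719]  nu=[0.2854, -0.6504]  x^+=[-1.6868, -2.4183]  P^+=[0.2981 -0.0450; -0.0450 0.3687]
step 2: x^-=[-2.2396, -1.9139]  P^-=[0.7609 -0.0515; -0.0515 0.4579]  S=[1.1453 -0.1028; -0.1028 1.0333]  K=[0.6540 -0.0510; 0.0476 0.4523]  nu=[5.2784, 1.6424]  x^+=[1.1286, -0.9196]  P^+=[0.2616 -0.0331; -0.0331 0.2483]

x_post = [1.1286, -0.9196]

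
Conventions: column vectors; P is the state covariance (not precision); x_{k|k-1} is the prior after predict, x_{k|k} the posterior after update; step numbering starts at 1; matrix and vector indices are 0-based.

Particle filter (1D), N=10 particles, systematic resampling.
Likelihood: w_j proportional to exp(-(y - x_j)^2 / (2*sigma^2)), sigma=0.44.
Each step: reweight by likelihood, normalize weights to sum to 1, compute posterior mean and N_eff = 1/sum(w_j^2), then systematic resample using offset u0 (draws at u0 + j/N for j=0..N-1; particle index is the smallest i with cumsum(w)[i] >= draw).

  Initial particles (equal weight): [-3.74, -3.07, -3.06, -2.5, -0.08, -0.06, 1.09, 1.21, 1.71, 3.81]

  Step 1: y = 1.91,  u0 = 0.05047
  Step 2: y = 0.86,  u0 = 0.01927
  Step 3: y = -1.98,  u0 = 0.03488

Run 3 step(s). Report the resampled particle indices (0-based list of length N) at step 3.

resampled_idx = [0, 0, 0, 1, 1, 1, 2, 2, 2, 5]

step 1: w=[0.0000, 0.0000, 0.0000, 0.0000, 0.0000, 0.0000, 0.1295, 0.2074, 0.6630, 0.0001]  mean=1.5261  Neff=2.0026  idx=[6, 7, 7, 8, 8, 8, 8, 8, 8, 8]
step 2: w=[0.2556, 0.2135, 0.2135, 0.0453, 0.0453, 0.0453, 0.0453, 0.0453, 0.0453, 0.0453]  mean=1.3380  Neff=5.8516  idx=[0, 0, 0, 1, 1, 2, 2, 3, 6, 8]
step 3: w=[0.2797, 0.2797, 0.2797, 0.0402, 0.0402, 0.0402, 0.0402, 0.0000, 0.0000, 0.0000]  mean=1.1093  Neff=4.1457  idx=[0, 0, 0, 1, 1, 1, 2, 2, 2, 5]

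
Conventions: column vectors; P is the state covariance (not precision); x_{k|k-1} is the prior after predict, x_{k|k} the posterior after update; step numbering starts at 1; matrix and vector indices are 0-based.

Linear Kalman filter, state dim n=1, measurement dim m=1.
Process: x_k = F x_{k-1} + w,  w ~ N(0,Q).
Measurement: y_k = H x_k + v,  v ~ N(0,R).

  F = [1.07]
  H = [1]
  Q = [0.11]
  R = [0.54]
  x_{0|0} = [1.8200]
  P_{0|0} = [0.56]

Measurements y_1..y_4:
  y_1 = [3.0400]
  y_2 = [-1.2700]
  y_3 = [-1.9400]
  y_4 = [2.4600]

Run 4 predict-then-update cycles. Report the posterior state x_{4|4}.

step 1: x^-=[1.9474]  P^-=[0.7511]  S=[1.2911]  K=[0.5818]  nu=[1.0926]  x^+=[2.5830]  P^+=[0.3142]
step 2: x^-=[2.7639]  P^-=[0.4697]  S=[1.0097]  K=[0.4652]  nu=[-4.0339]  x^+=[0.8874]  P^+=[0.2512]
step 3: x^-=[0.9495]  P^-=[0.3976]  S=[0.9376]  K=[0.4241]  nu=[-2.8895]  x^+=[-0.2758]  P^+=[0.2290]
step 4: x^-=[-0.2951]  P^-=[0.3722]  S=[0.9122]  K=[0.4080]  nu=[2.7551]  x^+=[0.8290]  P^+=[0.2203]

x_post = [0.8290]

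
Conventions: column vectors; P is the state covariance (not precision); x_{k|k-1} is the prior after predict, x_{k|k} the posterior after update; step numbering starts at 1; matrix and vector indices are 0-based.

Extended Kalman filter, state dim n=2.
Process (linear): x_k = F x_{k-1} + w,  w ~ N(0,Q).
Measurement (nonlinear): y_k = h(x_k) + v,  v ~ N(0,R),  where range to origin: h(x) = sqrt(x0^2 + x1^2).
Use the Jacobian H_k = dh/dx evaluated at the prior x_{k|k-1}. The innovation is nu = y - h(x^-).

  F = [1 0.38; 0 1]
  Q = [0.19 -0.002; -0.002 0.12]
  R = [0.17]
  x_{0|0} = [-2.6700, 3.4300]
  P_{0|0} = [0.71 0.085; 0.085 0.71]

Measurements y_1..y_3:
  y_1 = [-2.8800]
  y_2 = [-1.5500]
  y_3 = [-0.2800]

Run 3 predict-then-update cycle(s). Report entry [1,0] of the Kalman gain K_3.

K[1,0] = -0.0716

step 1: x^-=[-1.3666, 3.4300]  P^-=[1.0671 0.3528; 0.3528 0.8300]  H_jac=[-0.3701 0.9290]  S=[0.7899]  K=[-0.0851; 0.8109]  nu=[-6.5722]  x^+=[-0.8072, -1.8991]  P^+=[1.0614 0.4073; 0.4073 0.3107]
step 2: x^-=[-1.5289, -1.8991]  P^-=[1.6058 0.5234; 0.5234 0.4307]  H_jac=[-0.6271 -0.7790]  S=[1.5741]  K=[-0.8987; -0.4216]  nu=[-3.9881]  x^+=[2.0553, -0.2177]  P^+=[0.3344 -0.0731; -0.0731 0.1509]
step 3: x^-=[1.9726, -0.2177]  P^-=[0.4907 -0.0178; -0.0178 0.2709]  H_jac=[0.9940 -0.1097]  S=[0.6619]  K=[0.7398; -0.0716]  nu=[-2.2646]  x^+=[0.2973, -0.0556]  P^+=[0.1284 0.0173; 0.0173 0.2675]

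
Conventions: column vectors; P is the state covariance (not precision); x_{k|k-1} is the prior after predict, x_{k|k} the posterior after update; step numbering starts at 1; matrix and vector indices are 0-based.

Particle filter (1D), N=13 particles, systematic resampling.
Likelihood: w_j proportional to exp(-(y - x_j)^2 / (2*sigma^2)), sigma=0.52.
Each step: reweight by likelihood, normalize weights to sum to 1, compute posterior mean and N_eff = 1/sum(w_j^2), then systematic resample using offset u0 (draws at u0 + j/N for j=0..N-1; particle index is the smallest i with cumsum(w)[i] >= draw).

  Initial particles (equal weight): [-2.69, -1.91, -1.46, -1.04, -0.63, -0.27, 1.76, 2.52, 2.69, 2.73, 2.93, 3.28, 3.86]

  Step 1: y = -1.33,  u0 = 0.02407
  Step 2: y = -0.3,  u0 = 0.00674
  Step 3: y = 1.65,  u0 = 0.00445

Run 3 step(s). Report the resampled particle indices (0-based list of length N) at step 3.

step 1: w=[0.0112, 0.1836, 0.3315, 0.2927, 0.1382, 0.0428, 0.0000, 0.0000, 0.0000, 0.0000, 0.0000, 0.0000, 0.0000]  mean=-1.2678  Neff=3.9948  idx=[1, 1, 1, 2, 2, 2, 2, 3, 3, 3, 3, 4, 4]
step 2: w=[0.0024, 0.0024, 0.0024, 0.0241, 0.0241, 0.0241, 0.0241, 0.1054, 0.1054, 0.1054, 0.1054, 0.2373, 0.2373]  mean=-0.8922  Neff=6.2722  idx=[2, 6, 7, 8, 8, 9, 10, 11, 11, 11, 12, 12, 12]
step 3: w=[0.0000, 0.0000, 0.0038, 0.0038, 0.0038, 0.0038, 0.0038, 0.1635, 0.1635, 0.1635, 0.1635, 0.1635, 0.1635]  mean=-0.6378  Neff=6.2310  idx=[3, 7, 7, 8, 8, 9, 9, 10, 10, 11, 11, 12, 12]

resampled_idx = [3, 7, 7, 8, 8, 9, 9, 10, 10, 11, 11, 12, 12]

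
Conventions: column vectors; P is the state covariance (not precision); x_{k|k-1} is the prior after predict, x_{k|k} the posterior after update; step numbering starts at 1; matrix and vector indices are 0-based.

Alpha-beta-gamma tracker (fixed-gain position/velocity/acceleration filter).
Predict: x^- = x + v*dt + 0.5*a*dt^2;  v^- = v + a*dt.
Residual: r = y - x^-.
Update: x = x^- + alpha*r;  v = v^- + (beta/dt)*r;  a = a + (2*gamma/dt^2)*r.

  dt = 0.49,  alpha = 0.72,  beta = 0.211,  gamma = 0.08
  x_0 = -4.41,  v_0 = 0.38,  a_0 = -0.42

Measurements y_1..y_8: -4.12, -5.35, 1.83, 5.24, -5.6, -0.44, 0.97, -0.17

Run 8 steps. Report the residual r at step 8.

step 1: x_pred=-4.2742  r=0.1542  x^+=-4.1632  v^+=0.2406  a^+=-0.3172
step 2: x_pred=-4.0834  r=-1.2666  x^+=-4.9953  v^+=-0.4603  a^+=-1.1613
step 3: x_pred=-5.3603  r=7.1903  x^+=-0.1833  v^+=2.0669  a^+=3.6302
step 4: x_pred=1.2653  r=3.9747  x^+=4.1271  v^+=5.5573  a^+=6.2789
step 5: x_pred=7.6039  r=-13.2039  x^+=-1.9029  v^+=2.9482  a^+=-2.5201
step 6: x_pred=-0.7608  r=0.3208  x^+=-0.5298  v^+=1.8515  a^+=-2.3063
step 7: x_pred=0.1005  r=0.8695  x^+=0.7265  v^+=1.0958  a^+=-1.7269
step 8: x_pred=1.0562  r=-1.2262  x^+=0.1733  v^+=-0.2783  a^+=-2.5440

resid = -1.2262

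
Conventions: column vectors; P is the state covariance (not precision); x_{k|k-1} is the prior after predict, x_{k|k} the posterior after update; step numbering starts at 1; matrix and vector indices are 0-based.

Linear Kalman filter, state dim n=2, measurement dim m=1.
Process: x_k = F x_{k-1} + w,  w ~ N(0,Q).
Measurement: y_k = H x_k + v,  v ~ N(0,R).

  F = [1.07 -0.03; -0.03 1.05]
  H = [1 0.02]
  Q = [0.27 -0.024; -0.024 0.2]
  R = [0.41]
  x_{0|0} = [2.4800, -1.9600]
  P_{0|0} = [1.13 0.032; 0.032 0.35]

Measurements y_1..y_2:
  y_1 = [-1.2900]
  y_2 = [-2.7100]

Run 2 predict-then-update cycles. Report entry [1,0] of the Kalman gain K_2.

K[1,0] = -0.0519

step 1: x^-=[2.7124, -2.1324]  P^-=[1.5620 -0.0353; -0.0353 0.5849]  S=[1.9708]  K=[0.7922; -0.0120]  nu=[-3.9598]  x^+=[-0.4245, -2.0849]  P^+=[0.3251 -0.0166; -0.0166 0.5846]
step 2: x^-=[-0.3917, -2.1765]  P^-=[0.6438 -0.0715; -0.0715 0.8459]  S=[1.0513]  K=[0.6111; -0.0519]  nu=[-2.2748]  x^+=[-1.7817, -2.0583]  P^+=[0.2513 -0.0382; -0.0382 0.8430]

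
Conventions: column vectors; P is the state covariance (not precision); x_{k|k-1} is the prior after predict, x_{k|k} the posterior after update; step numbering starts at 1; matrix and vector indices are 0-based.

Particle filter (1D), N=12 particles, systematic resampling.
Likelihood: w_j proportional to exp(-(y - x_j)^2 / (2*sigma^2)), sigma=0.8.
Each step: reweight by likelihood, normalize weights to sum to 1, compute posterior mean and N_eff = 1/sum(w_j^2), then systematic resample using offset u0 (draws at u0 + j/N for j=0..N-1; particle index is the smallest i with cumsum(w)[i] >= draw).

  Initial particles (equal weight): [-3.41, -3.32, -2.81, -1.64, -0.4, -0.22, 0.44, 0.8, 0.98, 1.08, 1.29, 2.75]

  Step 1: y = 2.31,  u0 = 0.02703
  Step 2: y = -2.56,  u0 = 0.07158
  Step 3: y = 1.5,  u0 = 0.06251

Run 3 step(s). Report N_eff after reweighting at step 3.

step 1: w=[0.0000, 0.0000, 0.0000, 0.0000, 0.0015, 0.0032, 0.0309, 0.0800, 0.1193, 0.1457, 0.2108, 0.4085]  mean=1.7459  Neff=3.9349  idx=[6, 7, 8, 9, 9, 10, 10, 11, 11, 11, 11, 11]
step 2: w=[0.7553, 0.1263, 0.0478, 0.0273, 0.0273, 0.0080, 0.0080, 0.0000, 0.0000, 0.0000, 0.0000, 0.0000]  mean=0.5598  Neff=1.6940  idx=[0, 0, 0, 0, 0, 0, 0, 0, 0, 1, 2, 5]
step 3: w=[0.0671, 0.0671, 0.0671, 0.0671, 0.0671, 0.0671, 0.0671, 0.0671, 0.0671, 0.1100, 0.1306, 0.1559]  mean=0.6826  Neff=10.6471  idx=[0, 2, 3, 4, 5, 7, 8, 9, 10, 10, 11, 11]

N_eff = 10.6471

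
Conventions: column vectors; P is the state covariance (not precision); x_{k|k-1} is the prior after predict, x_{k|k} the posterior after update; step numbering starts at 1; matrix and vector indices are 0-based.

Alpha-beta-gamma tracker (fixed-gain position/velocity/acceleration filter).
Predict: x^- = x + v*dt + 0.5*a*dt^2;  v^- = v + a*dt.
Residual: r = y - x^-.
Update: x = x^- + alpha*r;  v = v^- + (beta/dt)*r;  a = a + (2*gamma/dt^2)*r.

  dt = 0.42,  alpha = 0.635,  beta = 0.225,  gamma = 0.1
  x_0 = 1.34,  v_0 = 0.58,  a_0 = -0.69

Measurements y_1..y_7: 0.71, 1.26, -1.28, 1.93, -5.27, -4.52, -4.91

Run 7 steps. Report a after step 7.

step 1: x_pred=1.5227  r=-0.8127  x^+=1.0067  v^+=-0.1452  a^+=-1.6115
step 2: x_pred=0.8035  r=0.4565  x^+=1.0934  v^+=-0.5775  a^+=-1.0939
step 3: x_pred=0.7544  r=-2.0344  x^+=-0.5375  v^+=-2.1268  a^+=-3.4005
step 4: x_pred=-1.7306  r=3.6606  x^+=0.5939  v^+=-1.5939  a^+=0.7499
step 5: x_pred=-0.0094  r=-5.2606  x^+=-3.3499  v^+=-4.0971  a^+=-5.2145
step 6: x_pred=-5.5306  r=1.0106  x^+=-4.8889  v^+=-5.7458  a^+=-4.0687
step 7: x_pred=-7.6610  r=2.7510  x^+=-5.9141  v^+=-5.9809  a^+=-0.9496

a_post = -0.9496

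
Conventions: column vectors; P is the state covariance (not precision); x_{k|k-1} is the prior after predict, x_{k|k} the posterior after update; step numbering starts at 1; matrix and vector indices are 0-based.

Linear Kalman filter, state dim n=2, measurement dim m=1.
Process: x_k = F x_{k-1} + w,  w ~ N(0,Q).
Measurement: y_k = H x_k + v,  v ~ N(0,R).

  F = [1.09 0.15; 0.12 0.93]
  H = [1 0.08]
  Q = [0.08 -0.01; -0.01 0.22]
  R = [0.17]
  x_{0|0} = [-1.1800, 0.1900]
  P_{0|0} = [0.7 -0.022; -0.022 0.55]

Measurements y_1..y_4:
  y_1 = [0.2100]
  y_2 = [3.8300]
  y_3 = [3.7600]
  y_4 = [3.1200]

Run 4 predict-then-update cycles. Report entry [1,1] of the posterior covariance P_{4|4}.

step 1: x^-=[-1.2577, 0.0351]  P^-=[0.9169 0.1356; 0.1356 0.7009]  S=[1.1130]  K=[0.8335; 0.1722]  nu=[1.4649]  x^+=[-0.0367, 0.2873]  P^+=[0.1436 -0.0242; -0.0242 0.6679]
step 2: x^-=[0.0031, 0.2628]  P^-=[0.2578 0.0770; 0.0770 0.7943]  S=[0.4452]  K=[0.5929; 0.3158]  nu=[3.8059]  x^+=[2.2595, 1.4646]  P^+=[0.1013 -0.0063; -0.0063 0.7499]
step 3: x^-=[2.6825, 1.6332]  P^-=[0.2152 0.1014; 0.1014 0.8687]  S=[0.4069]  K=[0.5487; 0.4198]  nu=[0.9468]  x^+=[3.2020, 2.0308]  P^+=[0.0927 0.0076; 0.0076 0.7969]
step 4: x^-=[3.7948, 2.2728]  P^-=[0.2105 0.1212; 0.1212 0.9123]  S=[0.4057]  K=[0.5427; 0.4785]  nu=[-0.8566]  x^+=[3.3299, 1.8630]  P^+=[0.0910 0.0158; 0.0158 0.8194]

P_post[1,1] = 0.8194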